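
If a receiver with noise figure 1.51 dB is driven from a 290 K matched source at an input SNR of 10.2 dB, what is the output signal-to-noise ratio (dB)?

By definition F = SNR_in/SNR_out, so in dB: SNR_out = SNR_in − NF
SNR_out = 10.2 − 1.51 = 8.69 dB

8.69 dB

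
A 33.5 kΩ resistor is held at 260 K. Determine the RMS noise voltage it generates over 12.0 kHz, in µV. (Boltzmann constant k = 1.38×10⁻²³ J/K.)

V_n = √(4kTRB)
4kTRB = 4 × 1.38×10⁻²³ × 260 × 3.35×10⁴ × 1.20×10⁴ = 5.77×10⁻¹² V²
V_n = √(5.77×10⁻¹²) = 2.40×10⁻⁶ V = 2.40 µV

2.40 µV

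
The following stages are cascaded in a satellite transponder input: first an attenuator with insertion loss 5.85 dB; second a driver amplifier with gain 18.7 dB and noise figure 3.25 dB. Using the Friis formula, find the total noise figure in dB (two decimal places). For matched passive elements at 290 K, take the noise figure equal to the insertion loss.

Convert to linear (a loss of L dB is a gain of −L dB): F_i = 10^(NF_i/10), G_i = 10^(G_i,dB/10)
  Stage 1: F_1 = 10^(5.85/10) = 3.846, G_1 = 10^(−5.85/10) = 0.2600
  Stage 2: F_2 = 10^(3.25/10) = 2.113, G_2 = 10^(18.7/10) = 74.13
Friis cascade:
  F = 3.846 + (2.113 − 1)/0.2600 = 8.128
NF = 10 log₁₀(8.128) = 9.10 dB

9.10 dB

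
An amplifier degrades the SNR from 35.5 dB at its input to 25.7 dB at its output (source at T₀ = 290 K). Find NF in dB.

NF (dB) = SNR_in(dB) − SNR_out(dB) when the source is at T₀
NF = 35.5 − 25.7 = 9.8 dB

9.8 dB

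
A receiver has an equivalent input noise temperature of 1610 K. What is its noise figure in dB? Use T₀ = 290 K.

F = 1 + T_e/T₀ = 1 + 1610/290 = 6.55172
NF = 10 log₁₀(6.55172) = 8.16 dB

8.16 dB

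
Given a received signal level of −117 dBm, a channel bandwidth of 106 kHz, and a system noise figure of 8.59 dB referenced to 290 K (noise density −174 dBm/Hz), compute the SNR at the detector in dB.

−1.8 dB

Noise floor: N = −174 + 10 log₁₀(B) + NF
10 log₁₀(1.06×10⁵) = 50.25 dB
N = −174 + 50.25 + 8.59 = −115.16 dBm
SNR = P_sig − N = −117 − (−115.16) = −1.84 dB → −1.8 dB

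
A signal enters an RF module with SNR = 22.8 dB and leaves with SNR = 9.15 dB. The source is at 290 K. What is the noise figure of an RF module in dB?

NF (dB) = SNR_in(dB) − SNR_out(dB) when the source is at T₀
NF = 22.8 − 9.15 = 13.65 dB

13.65 dB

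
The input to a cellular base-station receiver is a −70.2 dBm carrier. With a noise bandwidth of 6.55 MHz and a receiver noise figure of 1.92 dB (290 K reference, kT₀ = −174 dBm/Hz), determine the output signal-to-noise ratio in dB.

Noise floor: N = −174 + 10 log₁₀(B) + NF
10 log₁₀(6.55×10⁶) = 68.16 dB
N = −174 + 68.16 + 1.92 = −103.92 dBm
SNR = P_sig − N = −70.2 − (−103.92) = 33.72 dB → 33.7 dB

33.7 dB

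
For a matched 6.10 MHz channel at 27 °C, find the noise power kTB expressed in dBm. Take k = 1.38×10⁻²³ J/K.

T = 27 °C + 273.15 = 300.15 K
P_n = kTB = 1.38×10⁻²³ × 300.15 × 6.10×10⁶ = 2.53×10⁻¹⁴ W
In dBm: 10 log₁₀(2.53×10⁻¹⁴ / 10⁻³) = −106.0 dBm

−106.0 dBm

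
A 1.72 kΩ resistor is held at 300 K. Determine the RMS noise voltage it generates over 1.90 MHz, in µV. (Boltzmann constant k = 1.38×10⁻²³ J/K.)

V_n = √(4kTRB)
4kTRB = 4 × 1.38×10⁻²³ × 300 × 1.72×10³ × 1.90×10⁶ = 5.41×10⁻¹¹ V²
V_n = √(5.41×10⁻¹¹) = 7.36×10⁻⁶ V = 7.36 µV

7.36 µV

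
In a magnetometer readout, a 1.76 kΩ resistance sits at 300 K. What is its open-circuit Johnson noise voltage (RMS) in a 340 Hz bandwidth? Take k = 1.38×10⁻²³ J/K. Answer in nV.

99.5 nV

V_n = √(4kTRB)
4kTRB = 4 × 1.38×10⁻²³ × 300 × 1.76×10³ × 3.40×10² = 9.91×10⁻¹⁵ V²
V_n = √(9.91×10⁻¹⁵) = 9.95×10⁻⁸ V = 99.5 nV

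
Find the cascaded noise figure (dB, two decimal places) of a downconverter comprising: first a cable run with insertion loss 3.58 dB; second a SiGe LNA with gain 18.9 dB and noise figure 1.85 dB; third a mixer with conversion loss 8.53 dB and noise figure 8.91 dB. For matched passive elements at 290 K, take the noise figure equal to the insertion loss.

Convert to linear (a loss of L dB is a gain of −L dB): F_i = 10^(NF_i/10), G_i = 10^(G_i,dB/10)
  Stage 1: F_1 = 10^(3.58/10) = 2.280, G_1 = 10^(−3.58/10) = 0.4385
  Stage 2: F_2 = 10^(1.85/10) = 1.531, G_2 = 10^(18.9/10) = 77.62
  Stage 3: F_3 = 10^(8.91/10) = 7.780, G_3 = 10^(−8.53/10) = 0.1403
Friis cascade:
  F = 2.280 + (1.531 − 1)/0.4385 + (7.780 − 1)/34.04 = 3.691
NF = 10 log₁₀(3.691) = 5.67 dB

5.67 dB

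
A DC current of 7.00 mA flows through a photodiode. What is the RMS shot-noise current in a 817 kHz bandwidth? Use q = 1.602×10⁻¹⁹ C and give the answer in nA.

42.8 nA

I_n = √(2qI·B)
2qI·B = 2 × 1.602×10⁻¹⁹ × 7.00×10⁻³ × 8.17×10⁵ = 1.83×10⁻¹⁵ A²
I_n = √(1.83×10⁻¹⁵) = 4.28×10⁻⁸ A = 42.8 nA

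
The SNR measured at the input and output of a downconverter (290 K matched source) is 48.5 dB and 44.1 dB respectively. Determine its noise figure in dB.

4.4 dB

NF (dB) = SNR_in(dB) − SNR_out(dB) when the source is at T₀
NF = 48.5 − 44.1 = 4.4 dB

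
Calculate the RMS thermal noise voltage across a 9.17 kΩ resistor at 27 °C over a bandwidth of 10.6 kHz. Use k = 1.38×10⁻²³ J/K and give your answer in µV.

1.27 µV

T = 27 °C + 273.15 = 300.15 K
V_n = √(4kTRB)
4kTRB = 4 × 1.38×10⁻²³ × 300.15 × 9.17×10³ × 1.06×10⁴ = 1.61×10⁻¹² V²
V_n = √(1.61×10⁻¹²) = 1.27×10⁻⁶ V = 1.27 µV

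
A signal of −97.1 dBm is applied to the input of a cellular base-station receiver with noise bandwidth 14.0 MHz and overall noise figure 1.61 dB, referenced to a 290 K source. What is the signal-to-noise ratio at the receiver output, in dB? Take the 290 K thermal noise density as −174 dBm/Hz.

3.8 dB

Noise floor: N = −174 + 10 log₁₀(B) + NF
10 log₁₀(1.40×10⁷) = 71.46 dB
N = −174 + 71.46 + 1.61 = −100.93 dBm
SNR = P_sig − N = −97.1 − (−100.93) = 3.83 dB → 3.8 dB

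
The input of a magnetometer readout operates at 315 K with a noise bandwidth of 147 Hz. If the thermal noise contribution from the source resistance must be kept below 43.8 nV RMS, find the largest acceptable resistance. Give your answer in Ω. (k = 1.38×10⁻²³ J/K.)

Johnson–Nyquist: V_n = √(4kTRB) ⇒ R = V_n² / (4kTB)
4kTB = 4 × 1.38×10⁻²³ × 315 × 1.47×10² = 2.56×10⁻¹⁸
R = (4.38×10⁻⁸)² / 2.56×10⁻¹⁸ = 7.51×10² Ω = 751 Ω

751 Ω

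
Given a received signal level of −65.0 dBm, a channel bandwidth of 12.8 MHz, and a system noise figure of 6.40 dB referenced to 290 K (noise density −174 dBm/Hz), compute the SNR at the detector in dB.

Noise floor: N = −174 + 10 log₁₀(B) + NF
10 log₁₀(1.28×10⁷) = 71.07 dB
N = −174 + 71.07 + 6.40 = −96.53 dBm
SNR = P_sig − N = −65.0 − (−96.53) = 31.53 dB → 31.5 dB

31.5 dB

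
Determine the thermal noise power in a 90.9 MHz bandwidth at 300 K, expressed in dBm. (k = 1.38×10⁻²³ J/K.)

P_n = kTB = 1.38×10⁻²³ × 300 × 9.09×10⁷ = 3.76×10⁻¹³ W
In dBm: 10 log₁₀(3.76×10⁻¹³ / 10⁻³) = −94.2 dBm

−94.2 dBm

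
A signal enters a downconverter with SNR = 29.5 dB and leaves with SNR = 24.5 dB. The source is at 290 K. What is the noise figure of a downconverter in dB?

5.0 dB

NF (dB) = SNR_in(dB) − SNR_out(dB) when the source is at T₀
NF = 29.5 − 24.5 = 5.0 dB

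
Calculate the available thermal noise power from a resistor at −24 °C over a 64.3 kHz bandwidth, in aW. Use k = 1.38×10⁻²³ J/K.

T = −24 °C + 273.15 = 249.15 K
P_n = kTB = 1.38×10⁻²³ × 249.15 × 6.43×10⁴ = 2.21×10⁻¹⁶ W = 221 aW

221 aW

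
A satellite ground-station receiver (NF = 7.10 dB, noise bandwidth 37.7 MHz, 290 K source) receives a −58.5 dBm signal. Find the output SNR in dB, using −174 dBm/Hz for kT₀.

Noise floor: N = −174 + 10 log₁₀(B) + NF
10 log₁₀(3.77×10⁷) = 75.76 dB
N = −174 + 75.76 + 7.10 = −91.14 dBm
SNR = P_sig − N = −58.5 − (−91.14) = 32.64 dB → 32.6 dB

32.6 dB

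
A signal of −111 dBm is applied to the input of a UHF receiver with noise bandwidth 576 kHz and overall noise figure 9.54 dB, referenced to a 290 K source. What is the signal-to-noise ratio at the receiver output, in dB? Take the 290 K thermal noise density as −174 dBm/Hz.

Noise floor: N = −174 + 10 log₁₀(B) + NF
10 log₁₀(5.76×10⁵) = 57.6 dB
N = −174 + 57.6 + 9.54 = −106.86 dBm
SNR = P_sig − N = −111 − (−106.86) = −4.14 dB → −4.1 dB

−4.1 dB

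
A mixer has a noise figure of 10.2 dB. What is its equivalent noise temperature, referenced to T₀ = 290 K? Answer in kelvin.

F = 10^(10.2/10) = 10.4713
T_e = (F − 1)·T₀ = (10.4713 − 1) × 290 = 2747 K

2747 K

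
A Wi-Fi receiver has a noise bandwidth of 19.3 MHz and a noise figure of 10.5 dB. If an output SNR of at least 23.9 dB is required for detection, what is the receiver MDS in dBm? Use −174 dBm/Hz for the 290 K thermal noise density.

−66.7 dBm

Sensitivity = −174 + 10 log₁₀(B) + NF + SNR_min
= −174 + 72.86 + 10.5 + 23.9
= −66.74 dBm → −66.7 dBm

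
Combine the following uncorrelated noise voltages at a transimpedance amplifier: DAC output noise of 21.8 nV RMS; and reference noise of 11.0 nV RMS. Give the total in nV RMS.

Uncorrelated sources add in power (mean-square): V_tot = √(ΣV_i²)
V_tot = √[(2.18×10⁻⁸)² + (1.10×10⁻⁸)²] = 2.44×10⁻⁸ V = 24.4 nV

24.4 nV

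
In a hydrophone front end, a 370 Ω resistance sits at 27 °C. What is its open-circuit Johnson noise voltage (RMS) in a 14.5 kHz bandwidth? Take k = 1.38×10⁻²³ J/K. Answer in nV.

298 nV

T = 27 °C + 273.15 = 300.15 K
V_n = √(4kTRB)
4kTRB = 4 × 1.38×10⁻²³ × 300.15 × 3.70×10² × 1.45×10⁴ = 8.89×10⁻¹⁴ V²
V_n = √(8.89×10⁻¹⁴) = 2.98×10⁻⁷ V = 298 nV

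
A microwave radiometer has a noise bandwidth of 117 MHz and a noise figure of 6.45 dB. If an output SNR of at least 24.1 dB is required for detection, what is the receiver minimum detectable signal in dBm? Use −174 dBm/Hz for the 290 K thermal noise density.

Sensitivity = −174 + 10 log₁₀(B) + NF + SNR_min
= −174 + 80.68 + 6.45 + 24.1
= −62.77 dBm → −62.8 dBm

−62.8 dBm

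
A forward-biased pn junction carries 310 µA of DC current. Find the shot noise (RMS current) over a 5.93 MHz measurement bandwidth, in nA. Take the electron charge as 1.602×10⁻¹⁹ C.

I_n = √(2qI·B)
2qI·B = 2 × 1.602×10⁻¹⁹ × 3.10×10⁻⁴ × 5.93×10⁶ = 5.89×10⁻¹⁶ A²
I_n = √(5.89×10⁻¹⁶) = 2.43×10⁻⁸ A = 24.3 nA

24.3 nA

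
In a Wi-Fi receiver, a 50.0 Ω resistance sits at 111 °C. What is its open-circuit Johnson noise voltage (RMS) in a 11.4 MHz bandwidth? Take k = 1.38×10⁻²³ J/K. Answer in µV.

3.48 µV

T = 111 °C + 273.15 = 384.15 K
V_n = √(4kTRB)
4kTRB = 4 × 1.38×10⁻²³ × 384.15 × 5.00×10¹ × 1.14×10⁷ = 1.21×10⁻¹¹ V²
V_n = √(1.21×10⁻¹¹) = 3.48×10⁻⁶ V = 3.48 µV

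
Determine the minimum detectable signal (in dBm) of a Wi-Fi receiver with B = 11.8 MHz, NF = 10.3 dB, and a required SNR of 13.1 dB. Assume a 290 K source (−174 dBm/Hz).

Sensitivity = −174 + 10 log₁₀(B) + NF + SNR_min
= −174 + 70.72 + 10.3 + 13.1
= −79.88 dBm → −79.9 dBm

−79.9 dBm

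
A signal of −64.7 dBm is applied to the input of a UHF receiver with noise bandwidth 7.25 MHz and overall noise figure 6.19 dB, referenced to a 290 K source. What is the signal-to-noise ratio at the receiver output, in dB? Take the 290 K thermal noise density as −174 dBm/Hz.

34.5 dB

Noise floor: N = −174 + 10 log₁₀(B) + NF
10 log₁₀(7.25×10⁶) = 68.6 dB
N = −174 + 68.6 + 6.19 = −99.21 dBm
SNR = P_sig − N = −64.7 − (−99.21) = 34.51 dB → 34.5 dB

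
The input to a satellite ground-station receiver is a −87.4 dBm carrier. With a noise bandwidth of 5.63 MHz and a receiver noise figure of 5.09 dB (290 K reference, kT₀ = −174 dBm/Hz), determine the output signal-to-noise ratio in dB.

14.0 dB

Noise floor: N = −174 + 10 log₁₀(B) + NF
10 log₁₀(5.63×10⁶) = 67.51 dB
N = −174 + 67.51 + 5.09 = −101.40 dBm
SNR = P_sig − N = −87.4 − (−101.40) = 14.00 dB → 14.0 dB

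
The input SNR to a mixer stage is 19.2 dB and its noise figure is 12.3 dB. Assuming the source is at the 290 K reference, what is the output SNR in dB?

By definition F = SNR_in/SNR_out, so in dB: SNR_out = SNR_in − NF
SNR_out = 19.2 − 12.3 = 6.9 dB

6.9 dB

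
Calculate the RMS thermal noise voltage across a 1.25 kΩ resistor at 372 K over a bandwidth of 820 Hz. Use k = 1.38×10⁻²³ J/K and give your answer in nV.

V_n = √(4kTRB)
4kTRB = 4 × 1.38×10⁻²³ × 372 × 1.25×10³ × 8.20×10² = 2.10×10⁻¹⁴ V²
V_n = √(2.10×10⁻¹⁴) = 1.45×10⁻⁷ V = 145 nV

145 nV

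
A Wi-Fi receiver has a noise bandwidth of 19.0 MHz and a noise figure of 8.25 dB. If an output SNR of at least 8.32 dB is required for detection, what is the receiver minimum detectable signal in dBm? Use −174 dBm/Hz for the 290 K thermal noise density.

−84.6 dBm

Sensitivity = −174 + 10 log₁₀(B) + NF + SNR_min
= −174 + 72.79 + 8.25 + 8.32
= −84.64 dBm → −84.6 dBm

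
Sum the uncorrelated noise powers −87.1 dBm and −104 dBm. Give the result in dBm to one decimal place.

−87.0 dBm

Convert to linear, add, convert back:
P₁ = 1.95×10⁻¹² W, P₂ = 3.98×10⁻¹⁴ W
P_tot = 1.99×10⁻¹² W → 10 log₁₀(P_tot / 10⁻³) = −87.0 dBm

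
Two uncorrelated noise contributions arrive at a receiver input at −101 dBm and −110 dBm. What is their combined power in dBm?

−100.5 dBm

Convert to linear, add, convert back:
P₁ = 7.94×10⁻¹⁴ W, P₂ = 1.00×10⁻¹⁴ W
P_tot = 8.94×10⁻¹⁴ W → 10 log₁₀(P_tot / 10⁻³) = −100.5 dBm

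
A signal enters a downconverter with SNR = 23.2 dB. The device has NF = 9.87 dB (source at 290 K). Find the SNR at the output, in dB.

13.33 dB

By definition F = SNR_in/SNR_out, so in dB: SNR_out = SNR_in − NF
SNR_out = 23.2 − 9.87 = 13.33 dB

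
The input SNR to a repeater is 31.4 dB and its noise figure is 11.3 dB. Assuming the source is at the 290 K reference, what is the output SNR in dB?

By definition F = SNR_in/SNR_out, so in dB: SNR_out = SNR_in − NF
SNR_out = 31.4 − 11.3 = 20.1 dB

20.1 dB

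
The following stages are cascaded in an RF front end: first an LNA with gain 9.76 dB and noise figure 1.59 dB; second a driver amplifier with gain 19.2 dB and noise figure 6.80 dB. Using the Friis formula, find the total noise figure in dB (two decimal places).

2.65 dB

Convert to linear (a loss of L dB is a gain of −L dB): F_i = 10^(NF_i/10), G_i = 10^(G_i,dB/10)
  Stage 1: F_1 = 10^(1.59/10) = 1.442, G_1 = 10^(9.76/10) = 9.462
  Stage 2: F_2 = 10^(6.80/10) = 4.786, G_2 = 10^(19.2/10) = 83.18
Friis cascade:
  F = 1.442 + (4.786 − 1)/9.462 = 1.842
NF = 10 log₁₀(1.842) = 2.65 dB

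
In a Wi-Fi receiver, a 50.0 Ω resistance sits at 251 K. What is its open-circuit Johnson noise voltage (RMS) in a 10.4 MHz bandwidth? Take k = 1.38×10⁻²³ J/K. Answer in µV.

2.68 µV

V_n = √(4kTRB)
4kTRB = 4 × 1.38×10⁻²³ × 251 × 5.00×10¹ × 1.04×10⁷ = 7.20×10⁻¹² V²
V_n = √(7.20×10⁻¹²) = 2.68×10⁻⁶ V = 2.68 µV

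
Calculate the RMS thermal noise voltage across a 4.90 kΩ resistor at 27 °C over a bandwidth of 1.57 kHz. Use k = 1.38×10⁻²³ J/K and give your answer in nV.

T = 27 °C + 273.15 = 300.15 K
V_n = √(4kTRB)
4kTRB = 4 × 1.38×10⁻²³ × 300.15 × 4.90×10³ × 1.57×10³ = 1.27×10⁻¹³ V²
V_n = √(1.27×10⁻¹³) = 3.57×10⁻⁷ V = 357 nV

357 nV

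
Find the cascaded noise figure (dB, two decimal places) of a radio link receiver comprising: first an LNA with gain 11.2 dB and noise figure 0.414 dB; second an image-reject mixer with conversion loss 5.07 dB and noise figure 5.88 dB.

Convert to linear (a loss of L dB is a gain of −L dB): F_i = 10^(NF_i/10), G_i = 10^(G_i,dB/10)
  Stage 1: F_1 = 10^(0.414/10) = 1.100, G_1 = 10^(11.2/10) = 13.18
  Stage 2: F_2 = 10^(5.88/10) = 3.873, G_2 = 10^(−5.07/10) = 0.3112
Friis cascade:
  F = 1.100 + (3.873 − 1)/13.18 = 1.318
NF = 10 log₁₀(1.318) = 1.20 dB

1.20 dB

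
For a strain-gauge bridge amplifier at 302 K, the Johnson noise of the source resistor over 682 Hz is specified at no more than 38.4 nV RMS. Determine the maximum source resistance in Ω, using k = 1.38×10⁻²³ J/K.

Johnson–Nyquist: V_n = √(4kTRB) ⇒ R = V_n² / (4kTB)
4kTB = 4 × 1.38×10⁻²³ × 302 × 6.82×10² = 1.14×10⁻¹⁷
R = (3.84×10⁻⁸)² / 1.14×10⁻¹⁷ = 1.30×10² Ω = 130 Ω

130 Ω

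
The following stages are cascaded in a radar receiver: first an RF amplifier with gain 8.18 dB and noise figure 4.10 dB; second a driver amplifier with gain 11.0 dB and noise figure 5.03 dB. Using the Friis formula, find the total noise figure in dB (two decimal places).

Convert to linear (a loss of L dB is a gain of −L dB): F_i = 10^(NF_i/10), G_i = 10^(G_i,dB/10)
  Stage 1: F_1 = 10^(4.10/10) = 2.570, G_1 = 10^(8.18/10) = 6.577
  Stage 2: F_2 = 10^(5.03/10) = 3.184, G_2 = 10^(11.0/10) = 12.59
Friis cascade:
  F = 2.570 + (3.184 − 1)/6.577 = 2.903
NF = 10 log₁₀(2.903) = 4.63 dB

4.63 dB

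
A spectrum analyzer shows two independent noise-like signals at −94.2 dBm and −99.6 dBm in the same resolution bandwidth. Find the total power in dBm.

Convert to linear, add, convert back:
P₁ = 3.80×10⁻¹³ W, P₂ = 1.10×10⁻¹³ W
P_tot = 4.90×10⁻¹³ W → 10 log₁₀(P_tot / 10⁻³) = −93.1 dBm

−93.1 dBm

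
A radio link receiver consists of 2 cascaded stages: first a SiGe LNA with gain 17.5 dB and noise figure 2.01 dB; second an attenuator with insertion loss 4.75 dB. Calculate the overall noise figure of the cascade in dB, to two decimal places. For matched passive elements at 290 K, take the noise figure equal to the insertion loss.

2.11 dB

Convert to linear (a loss of L dB is a gain of −L dB): F_i = 10^(NF_i/10), G_i = 10^(G_i,dB/10)
  Stage 1: F_1 = 10^(2.01/10) = 1.589, G_1 = 10^(17.5/10) = 56.23
  Stage 2: F_2 = 10^(4.75/10) = 2.985, G_2 = 10^(−4.75/10) = 0.3350
Friis cascade:
  F = 1.589 + (2.985 − 1)/56.23 = 1.624
NF = 10 log₁₀(1.624) = 2.11 dB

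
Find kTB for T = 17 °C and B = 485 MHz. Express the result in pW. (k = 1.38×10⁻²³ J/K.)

1.94 pW

T = 17 °C + 273.15 = 290.15 K
P_n = kTB = 1.38×10⁻²³ × 290.15 × 4.85×10⁸ = 1.94×10⁻¹² W = 1.94 pW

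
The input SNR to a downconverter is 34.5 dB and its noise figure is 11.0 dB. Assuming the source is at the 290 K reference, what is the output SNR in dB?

23.5 dB

By definition F = SNR_in/SNR_out, so in dB: SNR_out = SNR_in − NF
SNR_out = 34.5 − 11.0 = 23.5 dB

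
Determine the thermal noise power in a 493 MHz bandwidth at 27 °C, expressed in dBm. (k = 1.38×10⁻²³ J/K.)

−86.9 dBm

T = 27 °C + 273.15 = 300.15 K
P_n = kTB = 1.38×10⁻²³ × 300.15 × 4.93×10⁸ = 2.04×10⁻¹² W
In dBm: 10 log₁₀(2.04×10⁻¹² / 10⁻³) = −86.9 dBm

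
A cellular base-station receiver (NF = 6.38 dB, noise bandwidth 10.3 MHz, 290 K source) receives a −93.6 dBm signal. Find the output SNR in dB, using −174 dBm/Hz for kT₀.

Noise floor: N = −174 + 10 log₁₀(B) + NF
10 log₁₀(1.03×10⁷) = 70.13 dB
N = −174 + 70.13 + 6.38 = −97.49 dBm
SNR = P_sig − N = −93.6 − (−97.49) = 3.89 dB → 3.9 dB

3.9 dB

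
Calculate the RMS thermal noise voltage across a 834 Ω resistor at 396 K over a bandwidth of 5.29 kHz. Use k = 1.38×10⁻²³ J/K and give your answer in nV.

311 nV

V_n = √(4kTRB)
4kTRB = 4 × 1.38×10⁻²³ × 396 × 8.34×10² × 5.29×10³ = 9.64×10⁻¹⁴ V²
V_n = √(9.64×10⁻¹⁴) = 3.11×10⁻⁷ V = 311 nV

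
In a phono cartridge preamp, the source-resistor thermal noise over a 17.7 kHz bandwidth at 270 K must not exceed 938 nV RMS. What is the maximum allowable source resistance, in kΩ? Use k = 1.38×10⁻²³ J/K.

3.34 kΩ

Johnson–Nyquist: V_n = √(4kTRB) ⇒ R = V_n² / (4kTB)
4kTB = 4 × 1.38×10⁻²³ × 270 × 1.77×10⁴ = 2.64×10⁻¹⁶
R = (9.38×10⁻⁷)² / 2.64×10⁻¹⁶ = 3.34×10³ Ω = 3.34 kΩ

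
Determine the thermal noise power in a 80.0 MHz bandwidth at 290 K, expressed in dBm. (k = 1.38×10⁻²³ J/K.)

P_n = kTB = 1.38×10⁻²³ × 290 × 8.00×10⁷ = 3.20×10⁻¹³ W
In dBm: 10 log₁₀(3.20×10⁻¹³ / 10⁻³) = −94.9 dBm

−94.9 dBm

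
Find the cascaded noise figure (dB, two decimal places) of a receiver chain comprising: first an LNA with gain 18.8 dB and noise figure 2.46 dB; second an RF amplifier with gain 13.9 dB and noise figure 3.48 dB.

Convert to linear (a loss of L dB is a gain of −L dB): F_i = 10^(NF_i/10), G_i = 10^(G_i,dB/10)
  Stage 1: F_1 = 10^(2.46/10) = 1.762, G_1 = 10^(18.8/10) = 75.86
  Stage 2: F_2 = 10^(3.48/10) = 2.228, G_2 = 10^(13.9/10) = 24.55
Friis cascade:
  F = 1.762 + (2.228 − 1)/75.86 = 1.778
NF = 10 log₁₀(1.778) = 2.50 dB

2.50 dB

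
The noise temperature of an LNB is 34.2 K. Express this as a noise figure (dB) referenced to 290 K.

F = 1 + T_e/T₀ = 1 + 34.2/290 = 1.11793
NF = 10 log₁₀(1.11793) = 0.484 dB

0.484 dB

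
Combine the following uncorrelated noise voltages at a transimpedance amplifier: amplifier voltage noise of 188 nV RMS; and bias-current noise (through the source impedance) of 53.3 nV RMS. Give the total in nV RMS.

195 nV

Uncorrelated sources add in power (mean-square): V_tot = √(ΣV_i²)
V_tot = √[(1.88×10⁻⁷)² + (5.33×10⁻⁸)²] = 1.95×10⁻⁷ V = 195 nV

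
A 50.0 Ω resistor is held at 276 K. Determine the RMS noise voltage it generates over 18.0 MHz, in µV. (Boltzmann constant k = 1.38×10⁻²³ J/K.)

3.70 µV

V_n = √(4kTRB)
4kTRB = 4 × 1.38×10⁻²³ × 276 × 5.00×10¹ × 1.80×10⁷ = 1.37×10⁻¹¹ V²
V_n = √(1.37×10⁻¹¹) = 3.70×10⁻⁶ V = 3.70 µV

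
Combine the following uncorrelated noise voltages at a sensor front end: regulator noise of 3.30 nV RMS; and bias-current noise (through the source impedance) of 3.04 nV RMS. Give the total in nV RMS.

4.49 nV

Uncorrelated sources add in power (mean-square): V_tot = √(ΣV_i²)
V_tot = √[(3.30×10⁻⁹)² + (3.04×10⁻⁹)²] = 4.49×10⁻⁹ V = 4.49 nV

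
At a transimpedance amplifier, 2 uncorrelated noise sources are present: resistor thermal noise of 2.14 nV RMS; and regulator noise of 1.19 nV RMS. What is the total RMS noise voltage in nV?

Uncorrelated sources add in power (mean-square): V_tot = √(ΣV_i²)
V_tot = √[(2.14×10⁻⁹)² + (1.19×10⁻⁹)²] = 2.45×10⁻⁹ V = 2.45 nV

2.45 nV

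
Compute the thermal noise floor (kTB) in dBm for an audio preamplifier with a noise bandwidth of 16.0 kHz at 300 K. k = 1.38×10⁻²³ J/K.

−131.8 dBm

P_n = kTB = 1.38×10⁻²³ × 300 × 1.60×10⁴ = 6.62×10⁻¹⁷ W
In dBm: 10 log₁₀(6.62×10⁻¹⁷ / 10⁻³) = −131.8 dBm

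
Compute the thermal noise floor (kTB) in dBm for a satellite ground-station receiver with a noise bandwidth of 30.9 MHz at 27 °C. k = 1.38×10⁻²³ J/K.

T = 27 °C + 273.15 = 300.15 K
P_n = kTB = 1.38×10⁻²³ × 300.15 × 3.09×10⁷ = 1.28×10⁻¹³ W
In dBm: 10 log₁₀(1.28×10⁻¹³ / 10⁻³) = −98.9 dBm

−98.9 dBm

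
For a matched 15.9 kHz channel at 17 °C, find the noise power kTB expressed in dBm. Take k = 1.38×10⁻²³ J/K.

T = 17 °C + 273.15 = 290.15 K
P_n = kTB = 1.38×10⁻²³ × 290.15 × 1.59×10⁴ = 6.37×10⁻¹⁷ W
In dBm: 10 log₁₀(6.37×10⁻¹⁷ / 10⁻³) = −132.0 dBm

−132.0 dBm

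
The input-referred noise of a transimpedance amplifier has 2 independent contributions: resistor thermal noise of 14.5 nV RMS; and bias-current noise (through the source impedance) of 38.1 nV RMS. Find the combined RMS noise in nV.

Uncorrelated sources add in power (mean-square): V_tot = √(ΣV_i²)
V_tot = √[(1.45×10⁻⁸)² + (3.81×10⁻⁸)²] = 4.08×10⁻⁸ V = 40.8 nV

40.8 nV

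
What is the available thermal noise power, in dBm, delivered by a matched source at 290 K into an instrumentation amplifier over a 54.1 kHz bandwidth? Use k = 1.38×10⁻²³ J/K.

P_n = kTB = 1.38×10⁻²³ × 290 × 5.41×10⁴ = 2.17×10⁻¹⁶ W
In dBm: 10 log₁₀(2.17×10⁻¹⁶ / 10⁻³) = −126.6 dBm

−126.6 dBm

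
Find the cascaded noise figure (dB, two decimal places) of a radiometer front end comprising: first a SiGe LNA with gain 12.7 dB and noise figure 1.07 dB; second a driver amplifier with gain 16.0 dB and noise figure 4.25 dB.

Convert to linear (a loss of L dB is a gain of −L dB): F_i = 10^(NF_i/10), G_i = 10^(G_i,dB/10)
  Stage 1: F_1 = 10^(1.07/10) = 1.279, G_1 = 10^(12.7/10) = 18.62
  Stage 2: F_2 = 10^(4.25/10) = 2.661, G_2 = 10^(16.0/10) = 39.81
Friis cascade:
  F = 1.279 + (2.661 − 1)/18.62 = 1.369
NF = 10 log₁₀(1.369) = 1.36 dB

1.36 dB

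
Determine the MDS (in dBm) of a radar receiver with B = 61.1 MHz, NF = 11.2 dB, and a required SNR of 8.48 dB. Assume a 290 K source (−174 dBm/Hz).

Sensitivity = −174 + 10 log₁₀(B) + NF + SNR_min
= −174 + 77.86 + 11.2 + 8.48
= −76.46 dBm → −76.5 dBm

−76.5 dBm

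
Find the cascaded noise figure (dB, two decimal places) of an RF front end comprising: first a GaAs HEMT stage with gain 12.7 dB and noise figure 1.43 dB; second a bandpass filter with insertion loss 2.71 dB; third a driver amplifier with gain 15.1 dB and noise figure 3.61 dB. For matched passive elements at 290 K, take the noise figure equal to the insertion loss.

1.95 dB

Convert to linear (a loss of L dB is a gain of −L dB): F_i = 10^(NF_i/10), G_i = 10^(G_i,dB/10)
  Stage 1: F_1 = 10^(1.43/10) = 1.390, G_1 = 10^(12.7/10) = 18.62
  Stage 2: F_2 = 10^(2.71/10) = 1.866, G_2 = 10^(−2.71/10) = 0.5358
  Stage 3: F_3 = 10^(3.61/10) = 2.296, G_3 = 10^(15.1/10) = 32.36
Friis cascade:
  F = 1.390 + (1.866 − 1)/18.62 + (2.296 − 1)/9.977 = 1.566
NF = 10 log₁₀(1.566) = 1.95 dB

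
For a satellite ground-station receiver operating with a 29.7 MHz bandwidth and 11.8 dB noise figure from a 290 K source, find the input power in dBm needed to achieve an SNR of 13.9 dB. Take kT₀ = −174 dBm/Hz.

Sensitivity = −174 + 10 log₁₀(B) + NF + SNR_min
= −174 + 74.73 + 11.8 + 13.9
= −73.57 dBm → −73.6 dBm

−73.6 dBm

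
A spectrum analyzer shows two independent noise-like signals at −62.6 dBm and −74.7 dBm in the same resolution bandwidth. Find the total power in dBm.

−62.3 dBm

Convert to linear, add, convert back:
P₁ = 5.50×10⁻¹⁰ W, P₂ = 3.39×10⁻¹¹ W
P_tot = 5.83×10⁻¹⁰ W → 10 log₁₀(P_tot / 10⁻³) = −62.3 dBm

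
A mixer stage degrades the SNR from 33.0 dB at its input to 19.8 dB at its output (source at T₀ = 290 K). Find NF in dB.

NF (dB) = SNR_in(dB) − SNR_out(dB) when the source is at T₀
NF = 33.0 − 19.8 = 13.2 dB

13.2 dB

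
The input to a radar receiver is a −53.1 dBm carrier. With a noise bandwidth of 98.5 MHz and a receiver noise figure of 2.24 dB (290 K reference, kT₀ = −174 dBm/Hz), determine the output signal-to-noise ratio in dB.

Noise floor: N = −174 + 10 log₁₀(B) + NF
10 log₁₀(9.85×10⁷) = 79.93 dB
N = −174 + 79.93 + 2.24 = −91.83 dBm
SNR = P_sig − N = −53.1 − (−91.83) = 38.73 dB → 38.7 dB

38.7 dB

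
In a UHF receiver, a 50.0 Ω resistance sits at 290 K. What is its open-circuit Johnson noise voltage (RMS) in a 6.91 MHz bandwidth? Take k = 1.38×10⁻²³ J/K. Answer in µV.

V_n = √(4kTRB)
4kTRB = 4 × 1.38×10⁻²³ × 290 × 5.00×10¹ × 6.91×10⁶ = 5.53×10⁻¹² V²
V_n = √(5.53×10⁻¹²) = 2.35×10⁻⁶ V = 2.35 µV

2.35 µV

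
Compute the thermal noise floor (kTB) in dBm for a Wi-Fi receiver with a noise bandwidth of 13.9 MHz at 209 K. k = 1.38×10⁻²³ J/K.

−104.0 dBm

P_n = kTB = 1.38×10⁻²³ × 209 × 1.39×10⁷ = 4.01×10⁻¹⁴ W
In dBm: 10 log₁₀(4.01×10⁻¹⁴ / 10⁻³) = −104.0 dBm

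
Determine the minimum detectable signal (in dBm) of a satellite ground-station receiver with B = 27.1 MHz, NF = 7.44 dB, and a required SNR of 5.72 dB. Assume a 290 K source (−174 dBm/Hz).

−86.5 dBm

Sensitivity = −174 + 10 log₁₀(B) + NF + SNR_min
= −174 + 74.33 + 7.44 + 5.72
= −86.51 dBm → −86.5 dBm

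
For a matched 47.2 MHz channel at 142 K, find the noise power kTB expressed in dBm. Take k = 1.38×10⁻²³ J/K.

−100.3 dBm

P_n = kTB = 1.38×10⁻²³ × 142 × 4.72×10⁷ = 9.25×10⁻¹⁴ W
In dBm: 10 log₁₀(9.25×10⁻¹⁴ / 10⁻³) = −100.3 dBm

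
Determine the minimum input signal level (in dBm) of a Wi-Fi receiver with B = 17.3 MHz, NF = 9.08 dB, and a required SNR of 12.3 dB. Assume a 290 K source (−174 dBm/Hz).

−80.2 dBm

Sensitivity = −174 + 10 log₁₀(B) + NF + SNR_min
= −174 + 72.38 + 9.08 + 12.3
= −80.24 dBm → −80.2 dBm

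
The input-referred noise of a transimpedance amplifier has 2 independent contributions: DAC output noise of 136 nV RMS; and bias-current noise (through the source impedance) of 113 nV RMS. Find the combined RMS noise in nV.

177 nV

Uncorrelated sources add in power (mean-square): V_tot = √(ΣV_i²)
V_tot = √[(1.36×10⁻⁷)² + (1.13×10⁻⁷)²] = 1.77×10⁻⁷ V = 177 nV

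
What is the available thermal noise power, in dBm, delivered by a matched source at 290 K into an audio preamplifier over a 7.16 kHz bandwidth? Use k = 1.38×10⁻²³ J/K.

P_n = kTB = 1.38×10⁻²³ × 290 × 7.16×10³ = 2.87×10⁻¹⁷ W
In dBm: 10 log₁₀(2.87×10⁻¹⁷ / 10⁻³) = −135.4 dBm

−135.4 dBm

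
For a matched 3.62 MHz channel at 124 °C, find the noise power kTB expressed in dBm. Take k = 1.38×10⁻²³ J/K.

T = 124 °C + 273.15 = 397.15 K
P_n = kTB = 1.38×10⁻²³ × 397.15 × 3.62×10⁶ = 1.98×10⁻¹⁴ W
In dBm: 10 log₁₀(1.98×10⁻¹⁴ / 10⁻³) = −107.0 dBm

−107.0 dBm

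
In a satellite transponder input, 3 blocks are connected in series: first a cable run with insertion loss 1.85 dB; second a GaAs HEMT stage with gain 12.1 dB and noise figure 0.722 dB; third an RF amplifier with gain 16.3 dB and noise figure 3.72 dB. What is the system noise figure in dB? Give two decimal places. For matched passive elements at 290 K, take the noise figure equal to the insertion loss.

2.87 dB

Convert to linear (a loss of L dB is a gain of −L dB): F_i = 10^(NF_i/10), G_i = 10^(G_i,dB/10)
  Stage 1: F_1 = 10^(1.85/10) = 1.531, G_1 = 10^(−1.85/10) = 0.6531
  Stage 2: F_2 = 10^(0.722/10) = 1.181, G_2 = 10^(12.1/10) = 16.22
  Stage 3: F_3 = 10^(3.72/10) = 2.355, G_3 = 10^(16.3/10) = 42.66
Friis cascade:
  F = 1.531 + (1.181 − 1)/0.6531 + (2.355 − 1)/10.59 = 1.936
NF = 10 log₁₀(1.936) = 2.87 dB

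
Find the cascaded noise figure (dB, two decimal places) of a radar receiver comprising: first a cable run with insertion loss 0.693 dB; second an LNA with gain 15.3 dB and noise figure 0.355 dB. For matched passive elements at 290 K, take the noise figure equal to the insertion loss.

1.05 dB

Convert to linear (a loss of L dB is a gain of −L dB): F_i = 10^(NF_i/10), G_i = 10^(G_i,dB/10)
  Stage 1: F_1 = 10^(0.693/10) = 1.173, G_1 = 10^(−0.693/10) = 0.8525
  Stage 2: F_2 = 10^(0.355/10) = 1.085, G_2 = 10^(15.3/10) = 33.88
Friis cascade:
  F = 1.173 + (1.085 − 1)/0.8525 = 1.273
NF = 10 log₁₀(1.273) = 1.05 dB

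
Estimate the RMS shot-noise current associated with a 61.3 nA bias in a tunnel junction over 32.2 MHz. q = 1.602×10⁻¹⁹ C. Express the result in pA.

795 pA

I_n = √(2qI·B)
2qI·B = 2 × 1.602×10⁻¹⁹ × 6.13×10⁻⁸ × 3.22×10⁷ = 6.32×10⁻¹⁹ A²
I_n = √(6.32×10⁻¹⁹) = 7.95×10⁻¹⁰ A = 795 pA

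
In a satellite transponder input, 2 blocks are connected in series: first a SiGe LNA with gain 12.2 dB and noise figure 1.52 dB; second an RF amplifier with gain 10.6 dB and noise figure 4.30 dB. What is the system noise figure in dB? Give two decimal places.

Convert to linear (a loss of L dB is a gain of −L dB): F_i = 10^(NF_i/10), G_i = 10^(G_i,dB/10)
  Stage 1: F_1 = 10^(1.52/10) = 1.419, G_1 = 10^(12.2/10) = 16.60
  Stage 2: F_2 = 10^(4.30/10) = 2.692, G_2 = 10^(10.6/10) = 11.48
Friis cascade:
  F = 1.419 + (2.692 − 1)/16.60 = 1.521
NF = 10 log₁₀(1.521) = 1.82 dB

1.82 dB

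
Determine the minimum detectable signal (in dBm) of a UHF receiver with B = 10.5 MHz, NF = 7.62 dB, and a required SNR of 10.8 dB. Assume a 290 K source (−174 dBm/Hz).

Sensitivity = −174 + 10 log₁₀(B) + NF + SNR_min
= −174 + 70.21 + 7.62 + 10.8
= −85.37 dBm → −85.4 dBm

−85.4 dBm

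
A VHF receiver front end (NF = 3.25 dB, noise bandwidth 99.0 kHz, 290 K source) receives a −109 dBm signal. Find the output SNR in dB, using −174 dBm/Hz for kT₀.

11.8 dB

Noise floor: N = −174 + 10 log₁₀(B) + NF
10 log₁₀(9.90×10⁴) = 49.96 dB
N = −174 + 49.96 + 3.25 = −120.79 dBm
SNR = P_sig − N = −109 − (−120.79) = 11.79 dB → 11.8 dB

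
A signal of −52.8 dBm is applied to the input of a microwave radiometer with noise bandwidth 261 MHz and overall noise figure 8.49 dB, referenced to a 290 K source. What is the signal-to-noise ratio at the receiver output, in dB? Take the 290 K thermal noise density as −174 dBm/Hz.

Noise floor: N = −174 + 10 log₁₀(B) + NF
10 log₁₀(2.61×10⁸) = 84.17 dB
N = −174 + 84.17 + 8.49 = −81.34 dBm
SNR = P_sig − N = −52.8 − (−81.34) = 28.54 dB → 28.5 dB

28.5 dB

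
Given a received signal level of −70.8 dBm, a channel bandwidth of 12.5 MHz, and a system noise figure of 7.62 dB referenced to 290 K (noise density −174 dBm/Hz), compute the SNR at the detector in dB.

Noise floor: N = −174 + 10 log₁₀(B) + NF
10 log₁₀(1.25×10⁷) = 70.97 dB
N = −174 + 70.97 + 7.62 = −95.41 dBm
SNR = P_sig − N = −70.8 − (−95.41) = 24.61 dB → 24.6 dB

24.6 dB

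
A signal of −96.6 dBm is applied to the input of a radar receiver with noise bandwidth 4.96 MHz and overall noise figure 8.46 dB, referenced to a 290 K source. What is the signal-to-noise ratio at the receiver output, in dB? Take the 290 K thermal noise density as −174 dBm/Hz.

2.0 dB

Noise floor: N = −174 + 10 log₁₀(B) + NF
10 log₁₀(4.96×10⁶) = 66.95 dB
N = −174 + 66.95 + 8.46 = −98.59 dBm
SNR = P_sig − N = −96.6 − (−98.59) = 1.99 dB → 2.0 dB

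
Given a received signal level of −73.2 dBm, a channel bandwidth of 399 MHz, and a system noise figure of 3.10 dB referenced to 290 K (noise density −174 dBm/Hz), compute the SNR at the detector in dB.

Noise floor: N = −174 + 10 log₁₀(B) + NF
10 log₁₀(3.99×10⁸) = 86.01 dB
N = −174 + 86.01 + 3.10 = −84.89 dBm
SNR = P_sig − N = −73.2 − (−84.89) = 11.69 dB → 11.7 dB

11.7 dB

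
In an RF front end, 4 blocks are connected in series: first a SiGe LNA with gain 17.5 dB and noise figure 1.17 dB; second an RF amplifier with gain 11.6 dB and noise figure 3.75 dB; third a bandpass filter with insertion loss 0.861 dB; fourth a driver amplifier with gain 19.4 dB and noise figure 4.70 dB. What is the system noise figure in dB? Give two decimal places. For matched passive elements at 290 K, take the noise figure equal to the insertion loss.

Convert to linear (a loss of L dB is a gain of −L dB): F_i = 10^(NF_i/10), G_i = 10^(G_i,dB/10)
  Stage 1: F_1 = 10^(1.17/10) = 1.309, G_1 = 10^(17.5/10) = 56.23
  Stage 2: F_2 = 10^(3.75/10) = 2.371, G_2 = 10^(11.6/10) = 14.45
  Stage 3: F_3 = 10^(0.861/10) = 1.219, G_3 = 10^(−0.861/10) = 0.8202
  Stage 4: F_4 = 10^(4.70/10) = 2.951, G_4 = 10^(19.4/10) = 87.10
Friis cascade:
  F = 1.309 + (2.371 − 1)/56.23 + (1.219 − 1)/812.8 + (2.951 − 1)/666.7 = 1.337
NF = 10 log₁₀(1.337) = 1.26 dB

1.26 dB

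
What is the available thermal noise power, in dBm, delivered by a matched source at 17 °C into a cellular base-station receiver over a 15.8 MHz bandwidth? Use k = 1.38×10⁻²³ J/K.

T = 17 °C + 273.15 = 290.15 K
P_n = kTB = 1.38×10⁻²³ × 290.15 × 1.58×10⁷ = 6.33×10⁻¹⁴ W
In dBm: 10 log₁₀(6.33×10⁻¹⁴ / 10⁻³) = −102.0 dBm

−102.0 dBm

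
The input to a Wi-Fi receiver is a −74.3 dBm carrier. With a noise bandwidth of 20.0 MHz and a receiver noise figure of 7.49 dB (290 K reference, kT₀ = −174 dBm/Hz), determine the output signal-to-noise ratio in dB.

19.2 dB

Noise floor: N = −174 + 10 log₁₀(B) + NF
10 log₁₀(2.00×10⁷) = 73.01 dB
N = −174 + 73.01 + 7.49 = −93.50 dBm
SNR = P_sig − N = −74.3 − (−93.50) = 19.20 dB → 19.2 dB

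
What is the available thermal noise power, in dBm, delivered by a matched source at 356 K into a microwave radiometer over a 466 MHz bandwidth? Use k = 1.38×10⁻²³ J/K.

−86.4 dBm

P_n = kTB = 1.38×10⁻²³ × 356 × 4.66×10⁸ = 2.29×10⁻¹² W
In dBm: 10 log₁₀(2.29×10⁻¹² / 10⁻³) = −86.4 dBm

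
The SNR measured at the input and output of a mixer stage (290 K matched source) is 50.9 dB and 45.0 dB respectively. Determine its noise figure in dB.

NF (dB) = SNR_in(dB) − SNR_out(dB) when the source is at T₀
NF = 50.9 − 45.0 = 5.9 dB

5.9 dB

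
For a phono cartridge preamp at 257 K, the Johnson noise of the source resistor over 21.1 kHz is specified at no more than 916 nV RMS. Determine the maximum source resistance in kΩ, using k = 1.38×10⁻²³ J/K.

Johnson–Nyquist: V_n = √(4kTRB) ⇒ R = V_n² / (4kTB)
4kTB = 4 × 1.38×10⁻²³ × 257 × 2.11×10⁴ = 2.99×10⁻¹⁶
R = (9.16×10⁻⁷)² / 2.99×10⁻¹⁶ = 2.80×10³ Ω = 2.80 kΩ

2.80 kΩ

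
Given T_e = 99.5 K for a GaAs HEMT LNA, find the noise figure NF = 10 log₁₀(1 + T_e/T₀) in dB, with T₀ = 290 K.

1.28 dB

F = 1 + T_e/T₀ = 1 + 99.5/290 = 1.3431
NF = 10 log₁₀(1.3431) = 1.28 dB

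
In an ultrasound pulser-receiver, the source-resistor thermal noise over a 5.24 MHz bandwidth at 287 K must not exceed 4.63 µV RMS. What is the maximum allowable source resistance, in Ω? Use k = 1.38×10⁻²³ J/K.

Johnson–Nyquist: V_n = √(4kTRB) ⇒ R = V_n² / (4kTB)
4kTB = 4 × 1.38×10⁻²³ × 287 × 5.24×10⁶ = 8.30×10⁻¹⁴
R = (4.63×10⁻⁶)² / 8.30×10⁻¹⁴ = 2.58×10² Ω = 258 Ω

258 Ω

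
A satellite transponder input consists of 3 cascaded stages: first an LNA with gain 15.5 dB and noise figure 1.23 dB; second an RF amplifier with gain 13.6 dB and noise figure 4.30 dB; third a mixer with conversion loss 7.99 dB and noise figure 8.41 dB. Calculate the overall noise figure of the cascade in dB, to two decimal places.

1.41 dB

Convert to linear (a loss of L dB is a gain of −L dB): F_i = 10^(NF_i/10), G_i = 10^(G_i,dB/10)
  Stage 1: F_1 = 10^(1.23/10) = 1.327, G_1 = 10^(15.5/10) = 35.48
  Stage 2: F_2 = 10^(4.30/10) = 2.692, G_2 = 10^(13.6/10) = 22.91
  Stage 3: F_3 = 10^(8.41/10) = 6.934, G_3 = 10^(−7.99/10) = 0.1589
Friis cascade:
  F = 1.327 + (2.692 − 1)/35.48 + (6.934 − 1)/812.8 = 1.382
NF = 10 log₁₀(1.382) = 1.41 dB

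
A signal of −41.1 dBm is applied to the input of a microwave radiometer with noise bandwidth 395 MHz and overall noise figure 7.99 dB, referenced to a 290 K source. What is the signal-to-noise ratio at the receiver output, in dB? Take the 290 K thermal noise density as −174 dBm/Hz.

38.9 dB

Noise floor: N = −174 + 10 log₁₀(B) + NF
10 log₁₀(3.95×10⁸) = 85.97 dB
N = −174 + 85.97 + 7.99 = −80.04 dBm
SNR = P_sig − N = −41.1 − (−80.04) = 38.94 dB → 38.9 dB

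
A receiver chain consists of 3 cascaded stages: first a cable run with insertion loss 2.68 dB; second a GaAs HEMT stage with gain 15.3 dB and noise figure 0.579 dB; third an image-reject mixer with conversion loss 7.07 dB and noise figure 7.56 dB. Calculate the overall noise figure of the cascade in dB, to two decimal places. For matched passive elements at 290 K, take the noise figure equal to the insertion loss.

3.76 dB

Convert to linear (a loss of L dB is a gain of −L dB): F_i = 10^(NF_i/10), G_i = 10^(G_i,dB/10)
  Stage 1: F_1 = 10^(2.68/10) = 1.854, G_1 = 10^(−2.68/10) = 0.5395
  Stage 2: F_2 = 10^(0.579/10) = 1.143, G_2 = 10^(15.3/10) = 33.88
  Stage 3: F_3 = 10^(7.56/10) = 5.702, G_3 = 10^(−7.07/10) = 0.1963
Friis cascade:
  F = 1.854 + (1.143 − 1)/0.5395 + (5.702 − 1)/18.28 = 2.375
NF = 10 log₁₀(2.375) = 3.76 dB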